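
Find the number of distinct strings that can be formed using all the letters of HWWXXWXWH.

1260

The 9 letters of HWWXXWXWH have repeats: H appearing twice, W appearing 4 times, and X appearing 3 times.
The number of distinct arrangements is 9!/(4!·3!·2!) = 362880/288 = 1260.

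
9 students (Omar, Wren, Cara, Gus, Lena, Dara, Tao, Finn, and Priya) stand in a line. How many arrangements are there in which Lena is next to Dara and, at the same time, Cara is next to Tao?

Treat {Lena,Dara} as one block (2 orders) and {Cara,Tao} as another (2 orders).
That leaves 7 units to arrange: 2 × 2 × 7! = 4 × 5040 = 20160.

20160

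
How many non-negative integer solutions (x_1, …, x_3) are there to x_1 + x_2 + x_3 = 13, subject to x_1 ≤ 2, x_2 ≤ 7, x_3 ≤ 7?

9

Without the upper bounds there are C(15,2) = 105 ways to split 13 among 3 variables.
Subtract solutions that violate a single cap (substitute x_i' = x_i − (cap_i+1)): x_1 ≥ 3 gives C(12,2) = 66; x_2 ≥ 8 gives C(7,2) = 21; x_3 ≥ 8 gives C(7,2) = 21. Together 108.
Add back pairs where two caps are both exceeded: 6 + 6 + 0 = 12.
By inclusion–exclusion the count is 105 − 108 + 12 = 9.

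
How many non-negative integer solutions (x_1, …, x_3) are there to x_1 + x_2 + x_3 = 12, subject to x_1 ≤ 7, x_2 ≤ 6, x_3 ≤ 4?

By stars and bars, unrestricted non-negative solutions to x_1+…+x_3 = 12 number C(12+2,2) = 91.
Subtract solutions that violate a single cap (substitute x_i' = x_i − (cap_i+1)): x_1 ≥ 8 gives C(6,2) = 15; x_2 ≥ 7 gives C(7,2) = 21; x_3 ≥ 5 gives C(9,2) = 36. Together 72.
Add back pairs where two caps are both exceeded: 0 + 0 + 1 = 1.
By inclusion–exclusion the count is 91 − 72 + 1 = 20.

20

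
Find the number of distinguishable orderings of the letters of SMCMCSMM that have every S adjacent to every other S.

Treat the 2 copies of S as a single block. The multiset to arrange is then {SS, C, C, M, M, M, M}, 7 items in all.
That gives (7)!/(4!·2!) = 105 arrangements.

105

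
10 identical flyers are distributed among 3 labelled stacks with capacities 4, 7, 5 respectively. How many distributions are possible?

By stars and bars, unrestricted non-negative solutions to x_1+…+x_3 = 10 number C(10+2,2) = 66.
Subtract solutions that violate a single cap (substitute x_i' = x_i − (cap_i+1)): x_1 ≥ 5 gives C(7,2) = 21; x_2 ≥ 8 gives C(4,2) = 6; x_3 ≥ 6 gives C(6,2) = 15. Together 42.
No two caps can be exceeded simultaneously, so the pair terms are all 0.
By inclusion–exclusion the count is 66 − 42 + 0 = 24.

24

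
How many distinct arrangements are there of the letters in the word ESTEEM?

The 6 letters of ESTEEM have repeats: E appearing 3 times.
So there are 6! / (3!) = 120 distinguishable arrangements.

120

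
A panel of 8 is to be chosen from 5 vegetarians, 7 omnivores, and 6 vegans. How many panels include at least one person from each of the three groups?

41811

Unrestricted: C(18,8) = 43758 ways to pick any 8 of the 18.
Subtract selections that omit an entire group: no vegetarians → C(13,8) = 1287; no omnivores → C(11,8) = 165; no vegans → C(12,8) = 495.
Add back selections omitting two groups (i.e. drawn from a single group): C(5,8) + C(7,8) + C(6,8) = 0.
By inclusion–exclusion: 43758 − 1947 + 0 = 41811.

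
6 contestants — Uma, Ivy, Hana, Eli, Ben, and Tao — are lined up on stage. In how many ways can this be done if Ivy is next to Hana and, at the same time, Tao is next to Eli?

Treat {Ivy,Hana} as one block (2 orders) and {Tao,Eli} as another (2 orders).
That leaves 4 units to arrange: 2 × 2 × 4! = 4 × 24 = 96.

96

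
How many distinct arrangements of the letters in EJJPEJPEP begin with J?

With the first slot taken by J, it remains to arrange the other 8 letters (EJPEJPEP).
Those 8 letters have E appearing 3 times, J appearing twice, and P appearing 3 times, giving (8)!/(3!·3!·2!) = 560.

560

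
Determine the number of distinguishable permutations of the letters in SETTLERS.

5040

SETTLERS has 8 letters with E appearing twice, S appearing twice, and T appearing twice.
Dividing 8! = 40320 by 2!·2!·2! = 8 for the repeated letters gives 5040.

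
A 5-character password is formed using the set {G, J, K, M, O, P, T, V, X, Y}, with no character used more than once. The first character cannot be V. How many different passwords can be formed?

The first character has 10−1 = 9 choices (anything except V).
The remaining 4 characters are filled from the other 9 symbols without repetition: 9 × 8 × 7 × 6 = 3024.
Total: 9 × 3024 = 27216.

27216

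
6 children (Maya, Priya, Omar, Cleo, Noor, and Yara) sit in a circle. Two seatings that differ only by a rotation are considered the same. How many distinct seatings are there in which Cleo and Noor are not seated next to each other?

72

Without the restriction there are (5)! = 120 seatings.
Those with Cleo next to Noor: fuse the pair into one unit and seat 5 units around a circle — 2·(4)! = 48.
Subtracting, 120 − 48 = 72.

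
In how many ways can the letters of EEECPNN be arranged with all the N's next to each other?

120

Treat the 2 copies of N as a single block. The multiset to arrange is then {NN, C, E, E, E, P}, 6 items in all.
That gives (6)!/(3!) = 120 arrangements.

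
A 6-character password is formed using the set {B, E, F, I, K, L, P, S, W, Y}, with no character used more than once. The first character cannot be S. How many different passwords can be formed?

The first character has 10−1 = 9 choices (anything except S).
The remaining 5 characters are filled from the other 9 symbols without repetition: 9 × 8 × 7 × 6 × 5 = 15120.
Total: 9 × 15120 = 136080.

136080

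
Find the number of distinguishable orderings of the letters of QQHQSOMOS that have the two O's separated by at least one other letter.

11760

Total arrangements of QQHQSOMOS: 9!/(3!·2!·2!) = 15120.
If the two O's are adjacent, glue them into one block, leaving 8 items to arrange: (8)!/(3!·2!) = 3360 ways.
Hence 15120 − 3360 = 11760.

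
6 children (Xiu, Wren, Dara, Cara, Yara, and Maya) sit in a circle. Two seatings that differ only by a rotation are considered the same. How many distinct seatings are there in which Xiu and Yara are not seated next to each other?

72

Without the restriction there are (5)! = 120 seatings.
Seatings with Xiu beside Yara: treat them as a block with 2 internal orders, giving 2 × (4)! = 48.
Subtracting, 120 − 48 = 72.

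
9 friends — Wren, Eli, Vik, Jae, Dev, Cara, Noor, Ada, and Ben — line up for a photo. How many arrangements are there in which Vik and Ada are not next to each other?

There are 9! = 362880 arrangements in all. If Vik and Ada are adjacent, merging them into one block gives 2·(8)! = 80640 arrangements.
So 362880 − 80640 = 282240 arrangements keep them apart.

282240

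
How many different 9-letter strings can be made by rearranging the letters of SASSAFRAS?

Letter multiplicities in SASSAFRAS: A×3, F×1, R×1, S×4.
So there are 9! / (4!·3!) = 2520 distinguishable arrangements.

2520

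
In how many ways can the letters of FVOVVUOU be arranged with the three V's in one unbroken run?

180

Treat the 3 copies of V as a single block. The multiset to arrange is then {VVV, F, O, O, U, U}, 6 items in all.
That gives (6)!/(2!·2!) = 180 arrangements.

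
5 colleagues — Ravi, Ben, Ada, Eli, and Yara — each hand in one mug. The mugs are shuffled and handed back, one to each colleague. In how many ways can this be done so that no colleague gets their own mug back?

44

This is the derangement count D_5: permutations of 5 items with no fixed point.
By inclusion–exclusion this is Σ_{j=0}^{5} (−1)^j C(5,j)·(5−j)!.
Computing: 120 − 120 + 60 − 20 + 5 − 1 = 44.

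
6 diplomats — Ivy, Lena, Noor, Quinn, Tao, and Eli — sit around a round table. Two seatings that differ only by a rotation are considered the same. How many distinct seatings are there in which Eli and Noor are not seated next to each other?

72

Without the restriction there are (5)! = 120 seatings.
Those with Eli next to Noor: fuse the pair into one unit and seat 5 units around a circle — 2·(4)! = 48.
Subtracting, 120 − 48 = 72.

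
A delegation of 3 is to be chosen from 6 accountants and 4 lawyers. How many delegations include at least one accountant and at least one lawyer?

Total 3-person selections from all 10: C(10,3) = 120.
Subtract selections that omit an entire group: no accountants → C(4,3) = 4; no lawyers → C(6,3) = 20.
Both groups omitted at once is impossible, so 120 − 24 = 96.

96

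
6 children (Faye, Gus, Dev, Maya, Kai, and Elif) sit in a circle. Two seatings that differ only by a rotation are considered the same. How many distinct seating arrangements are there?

Around a circle, 6 distinct people have 6!/6 = (5)! = 120 rotationally distinct seatings.

120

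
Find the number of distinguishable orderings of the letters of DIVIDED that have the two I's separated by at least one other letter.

There are 7!/(3!·2!) = 420 arrangements of DIVIDED in total.
If the two I's are adjacent, glue them into one block, leaving 6 items to arrange: (6)!/(3!) = 120 ways.
Hence 420 − 120 = 300.

300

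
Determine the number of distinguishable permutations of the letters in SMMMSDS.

The 7 letters of SMMMSDS have repeats: M appearing 3 times and S appearing 3 times.
So there are 7! / (3!·3!) = 140 distinguishable arrangements.

140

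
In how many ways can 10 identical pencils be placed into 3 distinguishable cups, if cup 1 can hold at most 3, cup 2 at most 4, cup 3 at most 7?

By stars and bars, unrestricted non-negative solutions to x_1+…+x_3 = 10 number C(10+2,2) = 66.
Subtract solutions that violate a single cap (substitute x_i' = x_i − (cap_i+1)): x_1 ≥ 4 gives C(8,2) = 28; x_2 ≥ 5 gives C(7,2) = 21; x_3 ≥ 8 gives C(4,2) = 6. Together 55.
Add back pairs where two caps are both exceeded: 3 + 0 + 0 = 3.
By inclusion–exclusion the count is 66 − 55 + 3 = 14.

14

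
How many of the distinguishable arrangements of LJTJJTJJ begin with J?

105

With the first slot taken by J, it remains to arrange the other 7 letters (LTJJTJJ).
Those 7 letters have J appearing 4 times and T appearing twice, giving (7)!/(4!·2!) = 105.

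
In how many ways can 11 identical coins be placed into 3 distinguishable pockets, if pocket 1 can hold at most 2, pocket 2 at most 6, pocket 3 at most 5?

Ignoring the caps, the number of non-negative solutions to x_1+…+x_3 = 11 is C(13,2) = 78.
Subtract solutions that violate a single cap (substitute x_i' = x_i − (cap_i+1)): x_1 ≥ 3 gives C(10,2) = 45; x_2 ≥ 7 gives C(6,2) = 15; x_3 ≥ 6 gives C(7,2) = 21. Together 81.
Add back pairs where two caps are both exceeded: 3 + 6 + 0 = 9.
By inclusion–exclusion the count is 78 − 81 + 9 = 6.

6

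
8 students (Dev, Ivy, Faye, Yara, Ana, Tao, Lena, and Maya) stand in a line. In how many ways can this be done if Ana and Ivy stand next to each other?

10080

Place the 6 others and the Ana-Ivy pair as 7 objects in a line; the pair has 2 internal arrangements.
So the count is 2·(7)! = 10080.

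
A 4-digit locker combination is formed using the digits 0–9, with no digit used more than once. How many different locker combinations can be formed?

With no repetition, fill the 4 digits in order: 10 choices, then 9, down to 7.
That product is 10 × 9 × 8 × 7 = 5040.

5040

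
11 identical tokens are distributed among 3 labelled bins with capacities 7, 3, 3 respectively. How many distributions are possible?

Without the upper bounds there are C(13,2) = 78 ways to split 11 among 3 bins.
Subtract solutions that violate a single cap (substitute x_i' = x_i − (cap_i+1)): x_1 ≥ 8 gives C(5,2) = 10; x_2 ≥ 4 gives C(9,2) = 36; x_3 ≥ 4 gives C(9,2) = 36. Together 82.
Add back pairs where two caps are both exceeded: 0 + 0 + 10 = 10.
By inclusion–exclusion the count is 78 − 82 + 10 = 6.

6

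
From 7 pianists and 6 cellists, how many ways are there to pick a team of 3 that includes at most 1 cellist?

Split by how many cellists are chosen (0 through 1).
Sum: C(6,0)·C(7,3) + C(6,1)·C(7,2) = 35 + 126 = 161.

161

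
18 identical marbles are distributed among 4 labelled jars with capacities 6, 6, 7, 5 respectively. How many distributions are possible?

By stars and bars, unrestricted non-negative solutions to x_1+…+x_4 = 18 number C(18+3,3) = 1330.
Subtract solutions that violate a single cap (substitute x_i' = x_i − (cap_i+1)): x_1 ≥ 7 gives C(14,3) = 364; x_2 ≥ 7 gives C(14,3) = 364; x_3 ≥ 8 gives C(13,3) = 286; x_4 ≥ 6 gives C(15,3) = 455. Together 1469.
Add back pairs where two caps are both exceeded: 35 + 20 + 56 + 20 + 56 + 35 = 222.
By inclusion–exclusion the count is 1330 − 1469 + 222 = 83.

83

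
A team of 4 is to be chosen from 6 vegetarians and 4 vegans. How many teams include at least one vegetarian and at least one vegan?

194

Unrestricted: C(10,4) = 210 ways to pick any 4 of the 10.
Subtract selections that omit an entire group: no vegetarians → C(4,4) = 1; no vegans → C(6,4) = 15.
Both groups omitted at once is impossible, so 210 − 16 = 194.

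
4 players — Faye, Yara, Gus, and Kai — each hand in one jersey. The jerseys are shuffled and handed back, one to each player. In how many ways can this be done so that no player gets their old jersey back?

9

Let Aᵢ be the assignments in which player i gets their old jersey. We want the size of the complement of A₁∪…∪A_4.
By inclusion–exclusion this is Σ_{j=0}^{4} (−1)^j C(4,j)·(4−j)!.
Computing: 24 − 24 + 12 − 4 + 1 = 9.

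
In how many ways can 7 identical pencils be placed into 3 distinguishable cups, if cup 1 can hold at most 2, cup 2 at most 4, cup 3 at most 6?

Without the upper bounds there are C(9,2) = 36 ways to split 7 among 3 cups.
Subtract solutions that violate a single cap (substitute x_i' = x_i − (cap_i+1)): x_1 ≥ 3 gives C(6,2) = 15; x_2 ≥ 5 gives C(4,2) = 6; x_3 ≥ 7 gives C(2,2) = 1. Together 22.
No two caps can be exceeded simultaneously, so the pair terms are all 0.
By inclusion–exclusion the count is 36 − 22 + 0 = 14.

14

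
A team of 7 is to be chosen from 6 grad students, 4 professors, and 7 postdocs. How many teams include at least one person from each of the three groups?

17283

Total 7-person selections from all 17: C(17,7) = 19448.
Selections missing a whole group: no grad students → C(11,7) = 330; no professors → C(13,7) = 1716; no postdocs → C(10,7) = 120.
Add back selections omitting two groups (i.e. drawn from a single group): C(6,7) + C(4,7) + C(7,7) = 1.
By inclusion–exclusion: 19448 − 2166 + 1 = 17283.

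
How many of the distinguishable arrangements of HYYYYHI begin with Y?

60

With the first slot taken by Y, it remains to arrange the other 6 letters (HYYYHI).
Those 6 letters have H appearing twice and Y appearing 3 times, giving (6)!/(3!·2!) = 60.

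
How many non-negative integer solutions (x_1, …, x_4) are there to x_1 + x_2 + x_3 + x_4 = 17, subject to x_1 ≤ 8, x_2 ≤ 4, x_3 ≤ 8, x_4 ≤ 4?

Without the upper bounds there are C(20,3) = 1140 ways to split 17 among 4 variables.
Subtract solutions that violate a single cap (substitute x_i' = x_i − (cap_i+1)): x_1 ≥ 9 gives C(11,3) = 165; x_2 ≥ 5 gives C(15,3) = 455; x_3 ≥ 9 gives C(11,3) = 165; x_4 ≥ 5 gives C(15,3) = 455. Together 1240.
Add back pairs where two caps are both exceeded: 20 + 0 + 20 + 20 + 120 + 20 = 200.
By inclusion–exclusion the count is 1140 − 1240 + 200 = 100.

100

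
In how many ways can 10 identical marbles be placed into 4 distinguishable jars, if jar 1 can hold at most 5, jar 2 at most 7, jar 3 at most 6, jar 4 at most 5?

186

By stars and bars, unrestricted non-negative solutions to x_1+…+x_4 = 10 number C(10+3,3) = 286.
Subtract solutions that violate a single cap (substitute x_i' = x_i − (cap_i+1)): x_1 ≥ 6 gives C(7,3) = 35; x_2 ≥ 8 gives C(5,3) = 10; x_3 ≥ 7 gives C(6,3) = 20; x_4 ≥ 6 gives C(7,3) = 35. Together 100.
No two caps can be exceeded simultaneously, so the pair terms are all 0.
By inclusion–exclusion the count is 286 − 100 + 0 = 186.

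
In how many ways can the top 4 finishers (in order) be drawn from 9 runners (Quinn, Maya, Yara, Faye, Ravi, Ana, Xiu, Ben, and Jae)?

There are 9 choices for 1st place, 8 for 2nd, and so on down to 6 for position 4.
That gives 9 × 8 × 7 × 6 = 3024.

3024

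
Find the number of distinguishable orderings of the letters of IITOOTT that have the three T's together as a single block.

30

Treat the 3 copies of T as a single block. The multiset to arrange is then {TTT, I, I, O, O}, 5 items in all.
That gives (5)!/(2!·2!) = 30 arrangements.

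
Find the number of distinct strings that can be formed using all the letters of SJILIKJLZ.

45360

Letter multiplicities in SJILIKJLZ: I×2, J×2, K×1, L×2, S×1, Z×1.
Dividing 9! = 362880 by 2!·2!·2! = 8 for the repeated letters gives 45360.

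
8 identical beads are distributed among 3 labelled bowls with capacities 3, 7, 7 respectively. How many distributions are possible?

28

Ignoring the caps, the number of non-negative solutions to x_1+…+x_3 = 8 is C(10,2) = 45.
Subtract solutions that violate a single cap (substitute x_i' = x_i − (cap_i+1)): x_1 ≥ 4 gives C(6,2) = 15; x_2 ≥ 8 gives C(2,2) = 1; x_3 ≥ 8 gives C(2,2) = 1. Together 17.
No two caps can be exceeded simultaneously, so the pair terms are all 0.
By inclusion–exclusion the count is 45 − 17 + 0 = 28.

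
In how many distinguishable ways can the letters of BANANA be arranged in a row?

60

BANANA has 6 letters with A appearing 3 times and N appearing twice.
Dividing 6! = 720 by 3!·2! = 12 for the repeated letters gives 60.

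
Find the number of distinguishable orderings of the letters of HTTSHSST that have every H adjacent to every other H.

Treat the 2 copies of H as a single block. The multiset to arrange is then {HH, S, S, S, T, T, T}, 7 items in all.
That gives (7)!/(3!·3!) = 140 arrangements.

140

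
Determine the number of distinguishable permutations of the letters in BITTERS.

2520

BITTERS has 7 letters with T appearing twice.
So there are 7! / (2!) = 2520 distinguishable arrangements.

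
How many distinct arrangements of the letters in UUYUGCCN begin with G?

420

Fix G in the first position and arrange the remaining 7 letters.
Those 7 letters have C appearing twice and U appearing 3 times, giving (7)!/(3!·2!) = 420.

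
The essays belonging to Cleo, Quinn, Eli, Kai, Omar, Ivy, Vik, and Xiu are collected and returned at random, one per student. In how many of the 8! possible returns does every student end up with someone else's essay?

This is the derangement count D_8: permutations of 8 items with no fixed point.
By inclusion–exclusion this is Σ_{j=0}^{8} (−1)^j C(8,j)·(8−j)!.
Computing: 40320 − 40320 + 20160 − 6720 + 1680 − 336 + 56 − 8 + 1 = 14833.

14833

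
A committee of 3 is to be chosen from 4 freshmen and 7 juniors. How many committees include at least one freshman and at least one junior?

With no constraint there are C(11,3) = 165 possible selections.
Subtract selections that omit an entire group: no freshmen → C(7,3) = 35; no juniors → C(4,3) = 4.
Both groups omitted at once is impossible, so 165 − 39 = 126.

126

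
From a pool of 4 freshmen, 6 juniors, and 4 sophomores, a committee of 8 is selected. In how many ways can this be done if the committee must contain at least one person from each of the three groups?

Unrestricted: C(14,8) = 3003 ways to pick any 8 of the 14.
Selections missing a whole group: no freshmen → C(10,8) = 45; no juniors → C(8,8) = 1; no sophomores → C(10,8) = 45.
Add back selections omitting two groups (i.e. drawn from a single group): C(4,8) + C(6,8) + C(4,8) = 0.
By inclusion–exclusion: 3003 − 91 + 0 = 2912.

2912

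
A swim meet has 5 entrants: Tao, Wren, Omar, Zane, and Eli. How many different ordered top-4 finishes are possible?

There are 5 choices for 1st place, 4 for 2nd, and so on down to 2 for position 4.
That gives 5 × 4 × 3 × 2 = 120.

120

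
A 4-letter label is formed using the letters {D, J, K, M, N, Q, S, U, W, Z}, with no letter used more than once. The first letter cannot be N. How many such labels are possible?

4536

The first letter has 10−1 = 9 choices (anything except N).
The remaining 3 letters are filled from the other 9 symbols without repetition: 9 × 8 × 7 = 504.
Total: 9 × 504 = 4536.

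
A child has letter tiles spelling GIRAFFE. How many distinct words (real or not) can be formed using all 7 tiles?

GIRAFFE has 7 letters with F appearing twice.
Dividing 7! = 5040 by 2! = 2 for the repeated letters gives 2520.

2520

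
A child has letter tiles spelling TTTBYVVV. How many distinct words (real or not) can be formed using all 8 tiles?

Letter multiplicities in TTTBYVVV: B×1, T×3, V×3, Y×1.
Dividing 8! = 40320 by 3!·3! = 36 for the repeated letters gives 1120.

1120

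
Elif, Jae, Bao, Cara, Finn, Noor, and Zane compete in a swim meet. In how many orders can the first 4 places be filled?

840

This is an ordered selection of 4 from 7: P(7,4).
That gives 7 × 6 × 5 × 4 = 840.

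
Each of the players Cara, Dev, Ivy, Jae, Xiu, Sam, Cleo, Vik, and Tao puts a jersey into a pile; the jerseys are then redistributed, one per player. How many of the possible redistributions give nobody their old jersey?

Count assignments avoiding every fixed point. For any j of the 9 players fixed to their old jersey, the other 9−j can be arranged in (9−j)! ways.
By inclusion–exclusion this is Σ_{j=0}^{9} (−1)^j C(9,j)·(9−j)!.
Computing: 362880 − 362880 + 181440 − 60480 + 15120 − 3024 + 504 − 72 + 9 − 1 = 133496.

133496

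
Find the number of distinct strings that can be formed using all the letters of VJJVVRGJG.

The 9 letters of VJJVVRGJG have repeats: G appearing twice, J appearing 3 times, and V appearing 3 times.
Dividing 9! = 362880 by 3!·3!·2! = 72 for the repeated letters gives 5040.

5040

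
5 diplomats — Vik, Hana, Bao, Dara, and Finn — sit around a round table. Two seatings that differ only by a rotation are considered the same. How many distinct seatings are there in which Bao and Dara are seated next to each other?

12

Glue Bao and Dara into a block (2 internal orders). Seating 4 units around a circle gives (3)! arrangements.
So 2 × (3)! = 2 × 6 = 12.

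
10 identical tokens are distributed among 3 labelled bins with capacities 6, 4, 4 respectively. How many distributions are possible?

Ignoring the caps, the number of non-negative solutions to x_1+…+x_3 = 10 is C(12,2) = 66.
Subtract solutions that violate a single cap (substitute x_i' = x_i − (cap_i+1)): x_1 ≥ 7 gives C(5,2) = 10; x_2 ≥ 5 gives C(7,2) = 21; x_3 ≥ 5 gives C(7,2) = 21. Together 52.
Add back pairs where two caps are both exceeded: 0 + 0 + 1 = 1.
By inclusion–exclusion the count is 66 − 52 + 1 = 15.

15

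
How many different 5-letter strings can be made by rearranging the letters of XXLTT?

30

The 5 letters of XXLTT have repeats: T appearing twice and X appearing twice.
So there are 5! / (2!·2!) = 30 distinguishable arrangements.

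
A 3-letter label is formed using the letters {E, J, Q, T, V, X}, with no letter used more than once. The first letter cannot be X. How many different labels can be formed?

The first letter has 6−1 = 5 choices (anything except X).
The remaining 2 letters are filled from the other 5 symbols without repetition: 5 × 4 = 20.
Total: 5 × 20 = 100.

100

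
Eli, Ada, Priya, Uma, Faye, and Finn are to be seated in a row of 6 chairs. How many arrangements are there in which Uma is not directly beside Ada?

There are 6! = 720 arrangements in all. If Uma and Ada are adjacent, merging them into one block gives 2·(5)! = 240 arrangements.
So 720 − 240 = 480 arrangements keep them apart.

480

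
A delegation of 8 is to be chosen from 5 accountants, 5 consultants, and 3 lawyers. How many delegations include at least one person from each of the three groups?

1240

With no constraint there are C(13,8) = 1287 possible selections.
Subtract selections that omit an entire group: no accountants → C(8,8) = 1; no consultants → C(8,8) = 1; no lawyers → C(10,8) = 45.
Add back selections omitting two groups (i.e. drawn from a single group): C(5,8) + C(5,8) + C(3,8) = 0.
By inclusion–exclusion: 1287 − 47 + 0 = 1240.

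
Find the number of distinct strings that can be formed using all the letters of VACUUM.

360

VACUUM has 6 letters with U appearing twice.
The number of distinct arrangements is 6!/(2!) = 720/2 = 360.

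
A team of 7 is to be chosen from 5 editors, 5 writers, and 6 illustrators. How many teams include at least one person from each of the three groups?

10660

Total 7-person selections from all 16: C(16,7) = 11440.
Selections missing a whole group: no editors → C(11,7) = 330; no writers → C(11,7) = 330; no illustrators → C(10,7) = 120.
Add back selections omitting two groups (i.e. drawn from a single group): C(5,7) + C(5,7) + C(6,7) = 0.
By inclusion–exclusion: 11440 − 780 + 0 = 10660.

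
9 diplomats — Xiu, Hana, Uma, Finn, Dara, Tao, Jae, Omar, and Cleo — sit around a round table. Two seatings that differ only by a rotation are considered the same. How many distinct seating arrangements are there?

Seat Xiu anywhere (absorbing the rotational symmetry), then permute the other 8: (8)! = 40320.

40320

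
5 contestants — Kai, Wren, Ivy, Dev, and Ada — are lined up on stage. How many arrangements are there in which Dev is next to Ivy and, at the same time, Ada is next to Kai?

Treat {Dev,Ivy} as one block (2 orders) and {Ada,Kai} as another (2 orders).
That leaves 3 units to arrange: 2 × 2 × 3! = 4 × 6 = 24.

24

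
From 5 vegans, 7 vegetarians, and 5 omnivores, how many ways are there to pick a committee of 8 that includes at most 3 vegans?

Split by how many vegans are chosen (0 through 3).
Sum: C(5,0)·C(12,8) + C(5,1)·C(12,7) + C(5,2)·C(12,6) + C(5,3)·C(12,5) = 495 + 3960 + 9240 + 7920 = 21615.

21615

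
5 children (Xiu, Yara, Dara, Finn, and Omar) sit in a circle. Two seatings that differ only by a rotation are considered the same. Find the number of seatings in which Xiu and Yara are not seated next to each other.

12

All circular seatings of 5 people number (4)! = 24.
Seatings with Xiu beside Yara: treat them as a block with 2 internal orders, giving 2 × (3)! = 12.
Subtracting, 24 − 12 = 12.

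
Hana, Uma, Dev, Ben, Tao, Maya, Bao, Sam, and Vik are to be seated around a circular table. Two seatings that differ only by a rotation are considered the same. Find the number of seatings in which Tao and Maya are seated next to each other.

10080

Treat {Tao, Maya} as one unit (2 internal orders) and seat the resulting 8 units around the table: (7)! circular arrangements.
So 2 × (7)! = 2 × 5040 = 10080.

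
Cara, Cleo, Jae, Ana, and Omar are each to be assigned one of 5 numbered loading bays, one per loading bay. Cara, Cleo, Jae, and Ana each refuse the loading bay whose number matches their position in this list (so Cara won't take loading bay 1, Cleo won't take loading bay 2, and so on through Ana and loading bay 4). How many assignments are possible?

Let Aᵢ (for 1 ≤ i ≤ 4) be the placements that put person i in their forbidden loading bay. Any j of these fix j positions, leaving (5−j)! ways to fill the rest, and there are C(4,j) ways to pick which j.
By inclusion–exclusion, the number of valid placements is Σ_{j=0}^{4} (−1)^j C(4,j)·(5−j)!.
Computing: 120 − 96 + 36 − 8 + 1 = 53.

53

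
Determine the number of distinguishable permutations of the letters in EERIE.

The 5 letters of EERIE have repeats: E appearing 3 times.
The number of distinct arrangements is 5!/(3!) = 120/6 = 20.

20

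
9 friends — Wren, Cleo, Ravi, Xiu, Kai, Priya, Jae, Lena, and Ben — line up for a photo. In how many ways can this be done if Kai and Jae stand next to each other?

Glue Kai and Jae into one block (2 internal orders), leaving 8 units to arrange in a row.
So the count is 2·(8)! = 80640.

80640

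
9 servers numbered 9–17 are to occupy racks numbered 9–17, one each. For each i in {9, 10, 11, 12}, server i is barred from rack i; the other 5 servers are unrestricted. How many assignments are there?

229080

Let Aᵢ (for 9 ≤ i ≤ 12) be the placements that put server i in its forbidden rack. Any j of these fix j positions, leaving (9−j)! ways to fill the rest, and there are C(4,j) ways to pick which j.
By inclusion–exclusion, the number of valid placements is Σ_{j=0}^{4} (−1)^j C(4,j)·(9−j)!.
Computing: 362880 − 161280 + 30240 − 2880 + 120 = 229080.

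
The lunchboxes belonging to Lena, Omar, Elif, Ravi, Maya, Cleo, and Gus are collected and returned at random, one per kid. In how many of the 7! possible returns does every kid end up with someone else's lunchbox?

Count assignments avoiding every fixed point. For any j of the 7 kids fixed to their own lunchbox, the other 7−j can be arranged in (7−j)! ways.
By inclusion–exclusion this is Σ_{j=0}^{7} (−1)^j C(7,j)·(7−j)!.
Computing: 5040 − 5040 + 2520 − 840 + 210 − 42 + 7 − 1 = 1854.

1854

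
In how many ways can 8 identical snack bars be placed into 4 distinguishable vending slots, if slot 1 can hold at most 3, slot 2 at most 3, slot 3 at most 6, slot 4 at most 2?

44

Ignoring the caps, the number of non-negative solutions to x_1+…+x_4 = 8 is C(11,3) = 165.
Subtract solutions that violate a single cap (substitute x_i' = x_i − (cap_i+1)): x_1 ≥ 4 gives C(7,3) = 35; x_2 ≥ 4 gives C(7,3) = 35; x_3 ≥ 7 gives C(4,3) = 4; x_4 ≥ 3 gives C(8,3) = 56. Together 130.
Add back pairs where two caps are both exceeded: 1 + 0 + 4 + 0 + 4 + 0 = 9.
By inclusion–exclusion the count is 165 − 130 + 9 = 44.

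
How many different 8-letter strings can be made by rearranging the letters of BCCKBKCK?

560

Letter multiplicities in BCCKBKCK: B×2, C×3, K×3.
The number of distinct arrangements is 8!/(3!·3!·2!) = 40320/72 = 560.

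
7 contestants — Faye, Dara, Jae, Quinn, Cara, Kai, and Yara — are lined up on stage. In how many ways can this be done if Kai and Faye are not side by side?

There are 7! = 5040 arrangements in all. If Kai and Faye are adjacent, merging them into one block gives 2·(6)! = 1440 arrangements.
Complementary counting: 5040 − 1440 = 3600.

3600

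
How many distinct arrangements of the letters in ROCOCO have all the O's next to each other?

Treat the 3 copies of O as a single block. The multiset to arrange is then {OOO, C, C, R}, 4 items in all.
That gives (4)!/(2!) = 12 arrangements.

12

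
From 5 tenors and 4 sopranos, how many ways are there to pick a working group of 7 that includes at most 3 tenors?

10

Split by how many tenors are chosen (0 through 3).
Sum: C(5,0)·C(4,7) + C(5,1)·C(4,6) + C(5,2)·C(4,5) + C(5,3)·C(4,4) = 0 + 0 + 0 + 10 = 10.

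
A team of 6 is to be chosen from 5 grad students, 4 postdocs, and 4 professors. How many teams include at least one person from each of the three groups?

1520

With no constraint there are C(13,6) = 1716 possible selections.
Selections missing a whole group: no grad students → C(8,6) = 28; no postdocs → C(9,6) = 84; no professors → C(9,6) = 84.
Add back selections omitting two groups (i.e. drawn from a single group): C(5,6) + C(4,6) + C(4,6) = 0.
By inclusion–exclusion: 1716 − 196 + 0 = 1520.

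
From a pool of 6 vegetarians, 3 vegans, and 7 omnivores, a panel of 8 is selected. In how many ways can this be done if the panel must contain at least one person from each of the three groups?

11529

Total 8-person selections from all 16: C(16,8) = 12870.
Selections missing a whole group: no vegetarians → C(10,8) = 45; no vegans → C(13,8) = 1287; no omnivores → C(9,8) = 9.
Add back selections omitting two groups (i.e. drawn from a single group): C(6,8) + C(3,8) + C(7,8) = 0.
By inclusion–exclusion: 12870 − 1341 + 0 = 11529.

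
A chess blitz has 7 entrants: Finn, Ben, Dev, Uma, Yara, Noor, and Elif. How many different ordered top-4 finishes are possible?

This is an ordered selection of 4 from 7: P(7,4).
That gives 7 × 6 × 5 × 4 = 840.

840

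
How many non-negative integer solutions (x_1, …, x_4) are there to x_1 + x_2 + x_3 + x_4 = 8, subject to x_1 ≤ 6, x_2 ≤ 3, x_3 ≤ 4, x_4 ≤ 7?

105

Ignoring the caps, the number of non-negative solutions to x_1+…+x_4 = 8 is C(11,3) = 165.
Subtract solutions that violate a single cap (substitute x_i' = x_i − (cap_i+1)): x_1 ≥ 7 gives C(4,3) = 4; x_2 ≥ 4 gives C(7,3) = 35; x_3 ≥ 5 gives C(6,3) = 20; x_4 ≥ 8 gives C(3,3) = 1. Together 60.
No two caps can be exceeded simultaneously, so the pair terms are all 0.
By inclusion–exclusion the count is 165 − 60 + 0 = 105.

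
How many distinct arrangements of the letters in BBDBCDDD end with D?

140

With the last slot taken by D, it remains to arrange the other 7 letters (BBBCDDD).
Those 7 letters have B appearing 3 times and D appearing 3 times, giving (7)!/(3!·3!) = 140.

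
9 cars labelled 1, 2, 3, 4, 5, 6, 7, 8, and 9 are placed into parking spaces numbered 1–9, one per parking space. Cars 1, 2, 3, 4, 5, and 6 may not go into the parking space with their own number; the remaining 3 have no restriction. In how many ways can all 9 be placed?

Let Aᵢ (for 1 ≤ i ≤ 6) be the placements that put car i in its forbidden parking space. Any j of these fix j positions, leaving (9−j)! ways to fill the rest, and there are C(6,j) ways to pick which j.
By inclusion–exclusion, the number of valid placements is Σ_{j=0}^{6} (−1)^j C(6,j)·(9−j)!.
Computing: 362880 − 241920 + 75600 − 14400 + 1800 − 144 + 6 = 183822.

183822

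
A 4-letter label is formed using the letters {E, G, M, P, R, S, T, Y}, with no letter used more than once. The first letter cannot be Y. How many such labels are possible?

The first letter has 8−1 = 7 choices (anything except Y).
The remaining 3 letters are filled from the other 7 symbols without repetition: 7 × 6 × 5 = 210.
Total: 7 × 210 = 1470.

1470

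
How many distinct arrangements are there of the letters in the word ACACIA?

60

ACACIA has 6 letters with A appearing 3 times and C appearing twice.
The number of distinct arrangements is 6!/(3!·2!) = 720/12 = 60.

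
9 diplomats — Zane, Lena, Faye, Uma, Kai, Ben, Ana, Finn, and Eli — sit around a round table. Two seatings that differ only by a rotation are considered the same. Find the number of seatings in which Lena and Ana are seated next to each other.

Glue Lena and Ana into a block (2 internal orders). Seating 8 units around a circle gives (7)! arrangements.
So 2 × (7)! = 2 × 5040 = 10080.

10080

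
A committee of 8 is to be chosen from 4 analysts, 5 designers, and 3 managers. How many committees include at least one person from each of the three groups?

Unrestricted: C(12,8) = 495 ways to pick any 8 of the 12.
Subtract selections that omit an entire group: no analysts → C(8,8) = 1; no designers → C(7,8) = 0; no managers → C(9,8) = 9.
Add back selections omitting two groups (i.e. drawn from a single group): C(4,8) + C(5,8) + C(3,8) = 0.
By inclusion–exclusion: 495 − 10 + 0 = 485.

485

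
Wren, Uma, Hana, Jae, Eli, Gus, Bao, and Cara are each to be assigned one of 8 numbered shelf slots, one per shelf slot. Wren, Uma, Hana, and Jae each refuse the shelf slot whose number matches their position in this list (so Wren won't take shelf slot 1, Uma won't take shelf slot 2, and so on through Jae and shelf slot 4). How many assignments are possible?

Let Aᵢ (for 1 ≤ i ≤ 4) be the placements that put person i in their forbidden shelf slot. Any j of these fix j positions, leaving (8−j)! ways to fill the rest, and there are C(4,j) ways to pick which j.
By inclusion–exclusion, the number of valid placements is Σ_{j=0}^{4} (−1)^j C(4,j)·(8−j)!.
Computing: 40320 − 20160 + 4320 − 480 + 24 = 24024.

24024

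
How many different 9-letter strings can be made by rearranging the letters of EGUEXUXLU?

15120

EGUEXUXLU has 9 letters with E appearing twice, U appearing 3 times, and X appearing twice.
Dividing 9! = 362880 by 3!·2!·2! = 24 for the repeated letters gives 15120.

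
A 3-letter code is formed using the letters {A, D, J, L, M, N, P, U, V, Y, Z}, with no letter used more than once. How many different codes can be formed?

Choose and order 3 of the 11 symbols: the first letter has 11 options, the next 10, then 9.
That product is 11 × 10 × 9 = 990.

990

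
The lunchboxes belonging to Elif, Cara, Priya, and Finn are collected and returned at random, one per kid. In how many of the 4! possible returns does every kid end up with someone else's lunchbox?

9

Let Aᵢ be the assignments in which kid i gets their own lunchbox. We want the size of the complement of A₁∪…∪A_4.
By inclusion–exclusion this is Σ_{j=0}^{4} (−1)^j C(4,j)·(4−j)!.
Computing: 24 − 24 + 12 − 4 + 1 = 9.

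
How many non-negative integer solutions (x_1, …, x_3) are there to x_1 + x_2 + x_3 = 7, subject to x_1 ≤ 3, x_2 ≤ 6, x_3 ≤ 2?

11

By stars and bars, unrestricted non-negative solutions to x_1+…+x_3 = 7 number C(7+2,2) = 36.
Subtract solutions that violate a single cap (substitute x_i' = x_i − (cap_i+1)): x_1 ≥ 4 gives C(5,2) = 10; x_2 ≥ 7 gives C(2,2) = 1; x_3 ≥ 3 gives C(6,2) = 15. Together 26.
Add back pairs where two caps are both exceeded: 0 + 1 + 0 = 1.
By inclusion–exclusion the count is 36 − 26 + 1 = 11.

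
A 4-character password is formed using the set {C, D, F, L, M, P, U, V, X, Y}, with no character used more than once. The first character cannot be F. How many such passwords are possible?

The first character has 10−1 = 9 choices (anything except F).
The remaining 3 characters are filled from the other 9 symbols without repetition: 9 × 8 × 7 = 504.
Total: 9 × 504 = 4536.

4536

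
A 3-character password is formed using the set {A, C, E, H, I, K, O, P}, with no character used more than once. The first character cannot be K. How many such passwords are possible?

294

The first character has 8−1 = 7 choices (anything except K).
The remaining 2 characters are filled from the other 7 symbols without repetition: 7 × 6 = 42.
Total: 7 × 42 = 294.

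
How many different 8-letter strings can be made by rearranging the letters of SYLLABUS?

10080

Letter multiplicities in SYLLABUS: A×1, B×1, L×2, S×2, U×1, Y×1.
The number of distinct arrangements is 8!/(2!·2!) = 40320/4 = 10080.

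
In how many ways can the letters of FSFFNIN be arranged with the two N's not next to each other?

300

There are 7!/(3!·2!) = 420 arrangements of FSFFNIN in total.
If the two N's are adjacent, glue them into one block, leaving 6 items to arrange: (6)!/(3!) = 120 ways.
Subtracting, 420 − 120 = 300 arrangements keep the N's apart.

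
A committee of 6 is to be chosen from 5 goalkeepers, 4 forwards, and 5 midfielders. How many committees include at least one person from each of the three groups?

2625

Unrestricted: C(14,6) = 3003 ways to pick any 6 of the 14.
Subtract selections that omit an entire group: no goalkeepers → C(9,6) = 84; no forwards → C(10,6) = 210; no midfielders → C(9,6) = 84.
Add back selections omitting two groups (i.e. drawn from a single group): C(5,6) + C(4,6) + C(5,6) = 0.
By inclusion–exclusion: 3003 − 378 + 0 = 2625.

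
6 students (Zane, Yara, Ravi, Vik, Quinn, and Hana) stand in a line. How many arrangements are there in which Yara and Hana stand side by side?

Treat {Yara, Hana} as a single unit. There are 5 units to order, and the pair itself can be ordered 2 ways.
So the count is 2·(5)! = 240.

240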